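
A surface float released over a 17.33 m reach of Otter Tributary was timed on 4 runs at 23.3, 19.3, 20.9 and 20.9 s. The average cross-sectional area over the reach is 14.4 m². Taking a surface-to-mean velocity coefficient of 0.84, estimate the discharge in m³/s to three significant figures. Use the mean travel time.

t̄ = (23.3 + 19.3 + 20.9 + 20.9) / 4 = 21.1 s
v_surface = L / t̄ = 17.33 / 21.1 = 0.8213 m/s
v_mean = 0.84 × 0.8213 = 0.6899 m/s
Q = A × v_mean = 14.4 × 0.6899 = 9.935 m³/s

9.93 m³/s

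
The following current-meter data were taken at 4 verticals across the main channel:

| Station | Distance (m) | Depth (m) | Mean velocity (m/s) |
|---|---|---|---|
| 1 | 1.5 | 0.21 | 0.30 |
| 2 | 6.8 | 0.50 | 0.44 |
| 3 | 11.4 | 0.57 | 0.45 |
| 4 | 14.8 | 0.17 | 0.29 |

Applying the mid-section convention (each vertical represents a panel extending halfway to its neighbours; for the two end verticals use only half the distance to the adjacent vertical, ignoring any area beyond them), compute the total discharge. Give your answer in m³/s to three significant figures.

w_1 = (6.8 − 1.5)/2 = 2.65 m; q_1 = 0.30 × 0.21 × 2.65 = 0.1670 m³/s
w_2 = (11.4 − 1.5)/2 = 4.95 m; q_2 = 0.44 × 0.50 × 4.95 = 1.089 m³/s
w_3 = (14.8 − 6.8)/2 = 4 m; q_3 = 0.45 × 0.57 × 4 = 1.026 m³/s
w_4 = (14.8 − 11.4)/2 = 1.7 m; q_4 = 0.29 × 0.17 × 1.7 = 0.08381 m³/s
Q = Σ qᵢ = 2.366 m³/s

2.37 m³/s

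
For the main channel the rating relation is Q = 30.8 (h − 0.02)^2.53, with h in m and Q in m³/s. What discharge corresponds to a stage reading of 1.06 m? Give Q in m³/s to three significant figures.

Q = 30.8 × (1.06 − 0.02)^2.53 = 30.8 × 1.04^2.53 = 34.01 m³/s

34.0 m³/s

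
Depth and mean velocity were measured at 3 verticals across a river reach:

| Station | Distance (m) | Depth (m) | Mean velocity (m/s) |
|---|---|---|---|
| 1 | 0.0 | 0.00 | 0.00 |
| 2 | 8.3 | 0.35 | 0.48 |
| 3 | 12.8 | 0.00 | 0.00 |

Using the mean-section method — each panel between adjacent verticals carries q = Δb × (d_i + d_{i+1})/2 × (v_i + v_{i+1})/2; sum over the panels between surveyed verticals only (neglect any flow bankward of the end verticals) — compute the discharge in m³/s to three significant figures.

Panel 1-2: Δb = 8.3 m, d̄ = (0.00+0.35)/2 = 0.175, v̄ = (0.00+0.48)/2 = 0.24 → q = 8.3×0.175×0.24 = 0.3486 m³/s
Panel 2-3: Δb = 4.5 m, d̄ = (0.35+0.00)/2 = 0.175, v̄ = (0.48+0.00)/2 = 0.24 → q = 4.5×0.175×0.24 = 0.1890 m³/s
Q = Σ q = 0.5376 m³/s

0.538 m³/s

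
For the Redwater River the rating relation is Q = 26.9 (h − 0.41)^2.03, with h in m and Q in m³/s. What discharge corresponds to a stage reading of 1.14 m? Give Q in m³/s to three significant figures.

14.2 m³/s

Q = 26.9 × (1.14 − 0.41)^2.03 = 26.9 × 0.73^2.03 = 14.20 m³/s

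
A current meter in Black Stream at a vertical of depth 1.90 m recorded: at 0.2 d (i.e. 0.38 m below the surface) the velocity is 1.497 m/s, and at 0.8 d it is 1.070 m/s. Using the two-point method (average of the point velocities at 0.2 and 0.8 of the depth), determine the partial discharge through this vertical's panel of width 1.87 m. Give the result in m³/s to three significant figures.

4.56 m³/s

v̄ = (1.497 + 1.070) / 2 = 1.284 m/s
q = v̄ × d × w = 1.284 × 1.90 × 1.87 = 4.560 m³/s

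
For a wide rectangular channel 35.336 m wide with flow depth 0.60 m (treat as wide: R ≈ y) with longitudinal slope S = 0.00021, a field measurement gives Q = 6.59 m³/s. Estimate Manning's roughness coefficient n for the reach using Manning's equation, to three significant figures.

0.0332

A = b·y = 35.336 × 0.60 = 21.20 m²
Wide channel: R ≈ y = 0.60 m
n = (1/Q)·A·R^(2/3)·S^(1/2) = (1/6.59) × 21.20 × 0.7114 × 0.01449 = 0.03317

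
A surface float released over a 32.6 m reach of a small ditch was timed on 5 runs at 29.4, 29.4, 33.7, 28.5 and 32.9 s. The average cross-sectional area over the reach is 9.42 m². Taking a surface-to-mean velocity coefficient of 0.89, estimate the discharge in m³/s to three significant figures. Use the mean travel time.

t̄ = (29.4 + 29.4 + 33.7 + 28.5 + 32.9) / 5 = 30.78 s
v_surface = L / t̄ = 32.6 / 30.78 = 1.059 m/s
v_mean = 0.89 × 1.059 = 0.9426 m/s
Q = A × v_mean = 9.42 × 0.9426 = 8.880 m³/s

8.88 m³/s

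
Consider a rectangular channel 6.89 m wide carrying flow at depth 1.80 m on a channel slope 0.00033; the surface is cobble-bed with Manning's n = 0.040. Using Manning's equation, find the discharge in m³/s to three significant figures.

6.30 m³/s

A = b·y = 6.89 × 1.80 = 12.40 m²
P = b + 2y = 6.89 + 2×1.80 = 10.49 m
R = A/P = 12.40/10.49 = 1.182 m
Q = (1/n)·A·R^(2/3)·S^(1/2) = (1/0.040) × 12.40 × 1.182^(2/3) × 0.00033^(1/2) = 6.297 m³/s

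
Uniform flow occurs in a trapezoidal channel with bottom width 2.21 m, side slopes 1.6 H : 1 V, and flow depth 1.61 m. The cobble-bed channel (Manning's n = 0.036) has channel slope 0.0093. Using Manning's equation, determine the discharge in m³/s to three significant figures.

19.7 m³/s

A = (b + z·y)·y = (2.21 + 1.6×1.61)×1.61 = 7.705 m²
P = b + 2y√(1+z²) = 2.21 + 2×1.61×√(1+1.6²) = 8.285 m
R = A/P = 7.705/8.285 = 0.9300 m
Q = (1/n)·A·R^(2/3)·S^(1/2) = (1/0.036) × 7.705 × 0.9300^(2/3) × 0.0093^(1/2) = 19.67 m³/s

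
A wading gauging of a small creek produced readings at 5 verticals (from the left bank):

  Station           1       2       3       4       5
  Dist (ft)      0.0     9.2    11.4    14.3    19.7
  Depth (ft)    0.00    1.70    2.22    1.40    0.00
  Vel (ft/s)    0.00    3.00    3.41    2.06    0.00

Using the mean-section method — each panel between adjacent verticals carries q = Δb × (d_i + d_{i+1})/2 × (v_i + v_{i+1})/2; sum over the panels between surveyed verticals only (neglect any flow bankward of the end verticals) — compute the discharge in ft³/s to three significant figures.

Panel 1-2: Δb = 9.2 ft, d̄ = (0.00+1.70)/2 = 0.85, v̄ = (0.00+3.00)/2 = 1.5 → q = 9.2×0.85×1.5 = 11.73 ft³/s
Panel 2-3: Δb = 2.2 ft, d̄ = (1.70+2.22)/2 = 1.96, v̄ = (3.00+3.41)/2 = 3.205 → q = 2.2×1.96×3.205 = 13.82 ft³/s
Panel 3-4: Δb = 2.9 ft, d̄ = (2.22+1.40)/2 = 1.81, v̄ = (3.41+2.06)/2 = 2.735 → q = 2.9×1.81×2.735 = 14.36 ft³/s
Panel 4-5: Δb = 5.4 ft, d̄ = (1.40+0.00)/2 = 0.7, v̄ = (2.06+0.00)/2 = 1.03 → q = 5.4×0.7×1.03 = 3.893 ft³/s
Q = Σ q = 43.80 ft³/s

43.8 ft³/s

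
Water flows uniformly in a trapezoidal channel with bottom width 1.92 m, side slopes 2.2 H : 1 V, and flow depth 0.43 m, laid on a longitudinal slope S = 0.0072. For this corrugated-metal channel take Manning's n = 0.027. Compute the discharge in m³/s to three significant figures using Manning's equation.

1.77 m³/s

A = (b + z·y)·y = (1.92 + 2.2×0.43)×0.43 = 1.232 m²
P = b + 2y√(1+z²) = 1.92 + 2×0.43×√(1+2.2²) = 3.998 m
R = A/P = 1.232/3.998 = 0.3082 m
Q = (1/n)·A·R^(2/3)·S^(1/2) = (1/0.027) × 1.232 × 0.3082^(2/3) × 0.0072^(1/2) = 1.767 m³/s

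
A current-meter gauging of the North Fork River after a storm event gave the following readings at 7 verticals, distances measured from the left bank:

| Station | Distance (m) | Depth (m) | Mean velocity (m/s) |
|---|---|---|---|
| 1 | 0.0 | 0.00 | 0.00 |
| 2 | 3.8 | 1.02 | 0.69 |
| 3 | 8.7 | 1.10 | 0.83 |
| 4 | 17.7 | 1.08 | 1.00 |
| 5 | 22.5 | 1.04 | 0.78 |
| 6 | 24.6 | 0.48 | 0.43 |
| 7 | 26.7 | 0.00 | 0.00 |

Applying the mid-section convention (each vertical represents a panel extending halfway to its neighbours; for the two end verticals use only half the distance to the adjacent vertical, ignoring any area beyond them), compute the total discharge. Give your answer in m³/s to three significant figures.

w_2 = (8.7 − 0.0)/2 = 4.35 m; q_2 = 0.69 × 1.02 × 4.35 = 3.062 m³/s
w_3 = (17.7 − 3.8)/2 = 6.95 m; q_3 = 0.83 × 1.10 × 6.95 = 6.345 m³/s
w_4 = (22.5 − 8.7)/2 = 6.9 m; q_4 = 1.00 × 1.08 × 6.9 = 7.452 m³/s
w_5 = (24.6 − 17.7)/2 = 3.45 m; q_5 = 0.78 × 1.04 × 3.45 = 2.799 m³/s
w_6 = (26.7 − 22.5)/2 = 2.1 m; q_6 = 0.43 × 0.48 × 2.1 = 0.4334 m³/s
Stations 1, 7 contribute zero (depth or velocity is 0).
Q = Σ qᵢ = 20.09 m³/s

20.1 m³/s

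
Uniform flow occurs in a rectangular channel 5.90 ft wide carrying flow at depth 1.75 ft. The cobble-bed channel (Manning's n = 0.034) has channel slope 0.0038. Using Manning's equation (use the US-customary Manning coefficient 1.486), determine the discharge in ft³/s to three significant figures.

29.6 ft³/s

A = b·y = 5.90 × 1.75 = 10.33 ft²
P = b + 2y = 5.90 + 2×1.75 = 9.400 ft
R = A/P = 10.33/9.400 = 1.098 ft
Q = (1.486/n)·A·R^(2/3)·S^(1/2) = (1.486/0.034) × 10.33 × 1.098^(2/3) × 0.0038^(1/2) = 29.61 ft³/s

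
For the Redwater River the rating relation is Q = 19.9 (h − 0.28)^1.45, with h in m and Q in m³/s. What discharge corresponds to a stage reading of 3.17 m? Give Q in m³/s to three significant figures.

92.7 m³/s

Q = 19.9 × (3.17 − 0.28)^1.45 = 19.9 × 2.89^1.45 = 92.72 m³/s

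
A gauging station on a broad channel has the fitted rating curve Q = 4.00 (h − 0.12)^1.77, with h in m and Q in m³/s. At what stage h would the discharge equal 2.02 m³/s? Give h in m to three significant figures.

0.800 m

h − h₀ = (Q/C)^(1/b) = (2.02/4.00)^(1/1.77) = 0.6798 m
h = 0.12 + 0.6798 = 0.7998 m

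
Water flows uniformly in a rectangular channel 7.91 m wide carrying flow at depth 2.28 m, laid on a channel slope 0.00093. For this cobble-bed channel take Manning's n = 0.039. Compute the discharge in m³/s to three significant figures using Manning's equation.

A = b·y = 7.91 × 2.28 = 18.03 m²
P = b + 2y = 7.91 + 2×2.28 = 12.47 m
R = A/P = 18.03/12.47 = 1.446 m
Q = (1/n)·A·R^(2/3)·S^(1/2) = (1/0.039) × 18.03 × 1.446^(2/3) × 0.00093^(1/2) = 18.04 m³/s

18.0 m³/s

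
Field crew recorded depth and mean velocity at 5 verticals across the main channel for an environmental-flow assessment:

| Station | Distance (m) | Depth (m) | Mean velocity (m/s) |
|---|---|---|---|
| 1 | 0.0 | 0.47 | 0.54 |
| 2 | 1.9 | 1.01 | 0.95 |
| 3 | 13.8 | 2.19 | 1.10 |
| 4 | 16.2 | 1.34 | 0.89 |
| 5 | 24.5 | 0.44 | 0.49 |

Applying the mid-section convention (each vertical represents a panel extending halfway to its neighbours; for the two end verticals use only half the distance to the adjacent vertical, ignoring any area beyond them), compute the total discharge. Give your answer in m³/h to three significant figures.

w_1 = (1.9 − 0.0)/2 = 0.95 m; q_1 = 0.54 × 0.47 × 0.95 = 0.2411 m³/s
w_2 = (13.8 − 0.0)/2 = 6.9 m; q_2 = 0.95 × 1.01 × 6.9 = 6.621 m³/s
w_3 = (16.2 − 1.9)/2 = 7.15 m; q_3 = 1.10 × 2.19 × 7.15 = 17.22 m³/s
w_4 = (24.5 − 13.8)/2 = 5.35 m; q_4 = 0.89 × 1.34 × 5.35 = 6.380 m³/s
w_5 = (24.5 − 16.2)/2 = 4.15 m; q_5 = 0.49 × 0.44 × 4.15 = 0.8947 m³/s
Q = Σ qᵢ = 31.36 m³/s
= 31.36 × 3600 = 112900 m³/h

113000 m³/h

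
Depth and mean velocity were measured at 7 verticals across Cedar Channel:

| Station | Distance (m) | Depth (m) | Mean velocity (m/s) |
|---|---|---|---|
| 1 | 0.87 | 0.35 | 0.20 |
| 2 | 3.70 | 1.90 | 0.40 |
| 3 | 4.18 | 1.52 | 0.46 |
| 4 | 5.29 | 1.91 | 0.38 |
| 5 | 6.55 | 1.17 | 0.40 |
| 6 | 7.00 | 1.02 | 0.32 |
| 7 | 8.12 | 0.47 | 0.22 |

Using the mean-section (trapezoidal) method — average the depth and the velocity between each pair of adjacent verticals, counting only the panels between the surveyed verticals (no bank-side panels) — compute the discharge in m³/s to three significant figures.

3.27 m³/s

Panel 1-2: Δb = 2.83 m, d̄ = (0.35+1.90)/2 = 1.125, v̄ = (0.20+0.40)/2 = 0.3 → q = 2.83×1.125×0.3 = 0.9551 m³/s
Panel 2-3: Δb = 0.48 m, d̄ = (1.90+1.52)/2 = 1.71, v̄ = (0.40+0.46)/2 = 0.43 → q = 0.48×1.71×0.43 = 0.3529 m³/s
Panel 3-4: Δb = 1.11 m, d̄ = (1.52+1.91)/2 = 1.715, v̄ = (0.46+0.38)/2 = 0.42 → q = 1.11×1.715×0.42 = 0.7995 m³/s
Panel 4-5: Δb = 1.26 m, d̄ = (1.91+1.17)/2 = 1.54, v̄ = (0.38+0.40)/2 = 0.39 → q = 1.26×1.54×0.39 = 0.7568 m³/s
Panel 5-6: Δb = 0.45 m, d̄ = (1.17+1.02)/2 = 1.095, v̄ = (0.40+0.32)/2 = 0.36 → q = 0.45×1.095×0.36 = 0.1774 m³/s
Panel 6-7: Δb = 1.12 m, d̄ = (1.02+0.47)/2 = 0.745, v̄ = (0.32+0.22)/2 = 0.27 → q = 1.12×0.745×0.27 = 0.2253 m³/s
Q = Σ q = 3.267 m³/s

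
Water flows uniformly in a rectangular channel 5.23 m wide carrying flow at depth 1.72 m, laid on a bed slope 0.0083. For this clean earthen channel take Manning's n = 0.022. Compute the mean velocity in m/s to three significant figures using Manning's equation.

A = b·y = 5.23 × 1.72 = 8.996 m²
P = b + 2y = 5.23 + 2×1.72 = 8.670 m
R = A/P = 8.996/8.670 = 1.038 m
Q = (1/n)·A·R^(2/3)·S^(1/2) = (1/0.022) × 8.996 × 1.038^(2/3) × 0.0083^(1/2) = 38.18 m³/s
V = Q/A = 38.18/8.996 = 4.244 m/s

4.24 m/s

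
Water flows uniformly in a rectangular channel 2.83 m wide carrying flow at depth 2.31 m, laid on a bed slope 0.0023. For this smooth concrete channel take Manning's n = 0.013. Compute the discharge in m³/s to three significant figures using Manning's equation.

22.1 m³/s

A = b·y = 2.83 × 2.31 = 6.537 m²
P = b + 2y = 2.83 + 2×2.31 = 7.450 m
R = A/P = 6.537/7.450 = 0.8775 m
Q = (1/n)·A·R^(2/3)·S^(1/2) = (1/0.013) × 6.537 × 0.8775^(2/3) × 0.0023^(1/2) = 22.10 m³/s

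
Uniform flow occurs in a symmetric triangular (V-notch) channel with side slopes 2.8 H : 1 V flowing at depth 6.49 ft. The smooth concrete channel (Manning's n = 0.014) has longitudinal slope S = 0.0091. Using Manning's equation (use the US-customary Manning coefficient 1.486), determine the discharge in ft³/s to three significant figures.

2510 ft³/s

A = z·y² = 2.8×6.49² = 117.9 ft²
P = 2y√(1+z²) = 2×6.49×√(1+2.8²) = 38.59 ft
R = A/P = 117.9/38.59 = 3.056 ft
Q = (1.486/n)·A·R^(2/3)·S^(1/2) = (1.486/0.014) × 117.9 × 3.056^(2/3) × 0.0091^(1/2) = 2515 ft³/s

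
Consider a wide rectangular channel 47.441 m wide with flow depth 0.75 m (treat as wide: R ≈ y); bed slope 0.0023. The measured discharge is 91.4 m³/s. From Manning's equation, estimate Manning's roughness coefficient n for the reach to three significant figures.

0.0154

A = b·y = 47.441 × 0.75 = 35.58 m²
Wide channel: R ≈ y = 0.75 m
n = (1/Q)·A·R^(2/3)·S^(1/2) = (1/91.4) × 35.58 × 0.8255 × 0.04796 = 0.01541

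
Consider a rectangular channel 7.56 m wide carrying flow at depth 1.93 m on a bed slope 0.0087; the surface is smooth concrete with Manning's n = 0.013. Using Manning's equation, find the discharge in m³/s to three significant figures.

123 m³/s

A = b·y = 7.56 × 1.93 = 14.59 m²
P = b + 2y = 7.56 + 2×1.93 = 11.42 m
R = A/P = 14.59/11.42 = 1.278 m
Q = (1/n)·A·R^(2/3)·S^(1/2) = (1/0.013) × 14.59 × 1.278^(2/3) × 0.0087^(1/2) = 123.3 m³/s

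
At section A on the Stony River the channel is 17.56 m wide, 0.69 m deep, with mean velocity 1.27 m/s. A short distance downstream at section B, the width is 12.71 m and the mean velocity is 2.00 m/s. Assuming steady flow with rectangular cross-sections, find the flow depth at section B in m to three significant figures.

Q = A₁V₁ = (17.56×0.69) × 1.27 = 15.39 m³/s
d₂ = Q/(b₂ V₂) = 15.39/(12.71×2.00) = 0.6053 m

0.605 m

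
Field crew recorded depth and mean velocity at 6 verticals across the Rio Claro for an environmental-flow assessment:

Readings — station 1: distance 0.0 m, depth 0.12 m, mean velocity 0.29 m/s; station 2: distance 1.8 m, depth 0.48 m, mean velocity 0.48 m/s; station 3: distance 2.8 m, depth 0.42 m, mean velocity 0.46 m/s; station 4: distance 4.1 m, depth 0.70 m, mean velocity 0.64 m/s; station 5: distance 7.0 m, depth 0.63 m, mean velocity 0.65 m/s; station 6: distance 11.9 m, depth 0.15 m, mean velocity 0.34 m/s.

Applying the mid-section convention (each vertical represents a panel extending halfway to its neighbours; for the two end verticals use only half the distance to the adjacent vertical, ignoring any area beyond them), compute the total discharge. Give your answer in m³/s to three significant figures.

3.24 m³/s

w_1 = (1.8 − 0.0)/2 = 0.9 m; q_1 = 0.29 × 0.12 × 0.9 = 0.03132 m³/s
w_2 = (2.8 − 0.0)/2 = 1.4 m; q_2 = 0.48 × 0.48 × 1.4 = 0.3226 m³/s
w_3 = (4.1 − 1.8)/2 = 1.15 m; q_3 = 0.46 × 0.42 × 1.15 = 0.2222 m³/s
w_4 = (7.0 − 2.8)/2 = 2.1 m; q_4 = 0.64 × 0.70 × 2.1 = 0.9408 m³/s
w_5 = (11.9 − 4.1)/2 = 3.9 m; q_5 = 0.65 × 0.63 × 3.9 = 1.597 m³/s
w_6 = (11.9 − 7.0)/2 = 2.45 m; q_6 = 0.34 × 0.15 × 2.45 = 0.1250 m³/s
Q = Σ qᵢ = 3.239 m³/s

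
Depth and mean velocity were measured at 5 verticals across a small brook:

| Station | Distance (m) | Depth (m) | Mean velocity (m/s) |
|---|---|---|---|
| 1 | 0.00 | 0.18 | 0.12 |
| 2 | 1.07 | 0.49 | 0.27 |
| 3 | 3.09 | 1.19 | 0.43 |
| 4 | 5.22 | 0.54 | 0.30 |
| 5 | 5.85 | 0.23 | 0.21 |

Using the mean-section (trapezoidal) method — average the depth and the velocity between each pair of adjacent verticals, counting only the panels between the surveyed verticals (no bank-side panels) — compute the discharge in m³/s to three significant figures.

1.40 m³/s

Panel 1-2: Δb = 1.07 m, d̄ = (0.18+0.49)/2 = 0.335, v̄ = (0.12+0.27)/2 = 0.195 → q = 1.07×0.335×0.195 = 0.06990 m³/s
Panel 2-3: Δb = 2.02 m, d̄ = (0.49+1.19)/2 = 0.84, v̄ = (0.27+0.43)/2 = 0.35 → q = 2.02×0.84×0.35 = 0.5939 m³/s
Panel 3-4: Δb = 2.13 m, d̄ = (1.19+0.54)/2 = 0.865, v̄ = (0.43+0.30)/2 = 0.365 → q = 2.13×0.865×0.365 = 0.6725 m³/s
Panel 4-5: Δb = 0.63 m, d̄ = (0.54+0.23)/2 = 0.385, v̄ = (0.30+0.21)/2 = 0.255 → q = 0.63×0.385×0.255 = 0.06185 m³/s
Q = Σ q = 1.398 m³/s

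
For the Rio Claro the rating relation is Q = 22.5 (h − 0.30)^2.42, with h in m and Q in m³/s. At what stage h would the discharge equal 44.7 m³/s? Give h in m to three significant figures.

1.63 m

h − h₀ = (Q/C)^(1/b) = (44.7/22.5)^(1/2.42) = 1.328 m
h = 0.30 + 1.328 = 1.628 m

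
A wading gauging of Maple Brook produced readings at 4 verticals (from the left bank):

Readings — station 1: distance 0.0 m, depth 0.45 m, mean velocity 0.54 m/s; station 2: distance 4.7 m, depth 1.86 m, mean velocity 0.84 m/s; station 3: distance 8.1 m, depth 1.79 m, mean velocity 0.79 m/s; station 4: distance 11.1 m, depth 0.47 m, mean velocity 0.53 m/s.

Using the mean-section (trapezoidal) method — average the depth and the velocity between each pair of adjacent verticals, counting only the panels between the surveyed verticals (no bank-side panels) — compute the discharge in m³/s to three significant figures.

Panel 1-2: Δb = 4.7 m, d̄ = (0.45+1.86)/2 = 1.155, v̄ = (0.54+0.84)/2 = 0.69 → q = 4.7×1.155×0.69 = 3.746 m³/s
Panel 2-3: Δb = 3.4 m, d̄ = (1.86+1.79)/2 = 1.825, v̄ = (0.84+0.79)/2 = 0.815 → q = 3.4×1.825×0.815 = 5.057 m³/s
Panel 3-4: Δb = 3 m, d̄ = (1.79+0.47)/2 = 1.13, v̄ = (0.79+0.53)/2 = 0.66 → q = 3×1.13×0.66 = 2.237 m³/s
Q = Σ q = 11.04 m³/s

11.0 m³/s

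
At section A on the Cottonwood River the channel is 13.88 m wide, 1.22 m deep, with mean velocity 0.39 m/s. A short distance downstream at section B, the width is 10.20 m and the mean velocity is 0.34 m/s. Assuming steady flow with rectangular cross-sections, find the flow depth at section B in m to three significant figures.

1.90 m

Q = A₁V₁ = (13.88×1.22) × 0.39 = 6.604 m³/s
d₂ = Q/(b₂ V₂) = 6.604/(10.20×0.34) = 1.904 m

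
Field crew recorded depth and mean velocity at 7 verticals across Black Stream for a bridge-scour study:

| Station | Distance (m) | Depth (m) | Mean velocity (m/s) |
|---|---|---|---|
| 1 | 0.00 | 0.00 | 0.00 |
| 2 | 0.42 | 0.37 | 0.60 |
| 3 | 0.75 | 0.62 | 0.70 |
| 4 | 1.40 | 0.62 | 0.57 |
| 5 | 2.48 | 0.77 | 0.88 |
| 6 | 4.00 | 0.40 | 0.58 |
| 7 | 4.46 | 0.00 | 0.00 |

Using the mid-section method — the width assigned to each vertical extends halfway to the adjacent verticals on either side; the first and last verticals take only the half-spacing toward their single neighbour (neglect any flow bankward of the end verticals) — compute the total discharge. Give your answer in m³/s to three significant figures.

w_2 = (0.75 − 0.00)/2 = 0.375 m; q_2 = 0.60 × 0.37 × 0.375 = 0.08325 m³/s
w_3 = (1.40 − 0.42)/2 = 0.49 m; q_3 = 0.70 × 0.62 × 0.49 = 0.2127 m³/s
w_4 = (2.48 − 0.75)/2 = 0.865 m; q_4 = 0.57 × 0.62 × 0.865 = 0.3057 m³/s
w_5 = (4.00 − 1.40)/2 = 1.3 m; q_5 = 0.88 × 0.77 × 1.3 = 0.8809 m³/s
w_6 = (4.46 − 2.48)/2 = 0.99 m; q_6 = 0.58 × 0.40 × 0.99 = 0.2297 m³/s
Stations 1, 7 contribute zero (depth or velocity is 0).
Q = Σ qᵢ = 1.712 m³/s

1.71 m³/s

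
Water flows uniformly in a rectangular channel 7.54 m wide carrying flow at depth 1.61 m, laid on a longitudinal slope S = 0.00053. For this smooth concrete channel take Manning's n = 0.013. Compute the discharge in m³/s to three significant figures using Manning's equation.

23.3 m³/s

A = b·y = 7.54 × 1.61 = 12.14 m²
P = b + 2y = 7.54 + 2×1.61 = 10.76 m
R = A/P = 12.14/10.76 = 1.128 m
Q = (1/n)·A·R^(2/3)·S^(1/2) = (1/0.013) × 12.14 × 1.128^(2/3) × 0.00053^(1/2) = 23.30 m³/s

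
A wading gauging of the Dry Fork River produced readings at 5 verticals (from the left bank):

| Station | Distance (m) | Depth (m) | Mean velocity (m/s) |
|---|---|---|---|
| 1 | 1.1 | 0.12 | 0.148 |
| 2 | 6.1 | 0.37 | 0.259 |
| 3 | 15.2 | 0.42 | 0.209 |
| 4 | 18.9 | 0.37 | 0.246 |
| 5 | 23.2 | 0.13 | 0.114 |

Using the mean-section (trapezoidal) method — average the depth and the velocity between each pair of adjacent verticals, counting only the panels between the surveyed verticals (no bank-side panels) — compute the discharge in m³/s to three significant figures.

1.62 m³/s

Panel 1-2: Δb = 5 m, d̄ = (0.12+0.37)/2 = 0.245, v̄ = (0.148+0.259)/2 = 0.2035 → q = 5×0.245×0.2035 = 0.2493 m³/s
Panel 2-3: Δb = 9.1 m, d̄ = (0.37+0.42)/2 = 0.395, v̄ = (0.259+0.209)/2 = 0.234 → q = 9.1×0.395×0.234 = 0.8411 m³/s
Panel 3-4: Δb = 3.7 m, d̄ = (0.42+0.37)/2 = 0.395, v̄ = (0.209+0.246)/2 = 0.2275 → q = 3.7×0.395×0.2275 = 0.3325 m³/s
Panel 4-5: Δb = 4.3 m, d̄ = (0.37+0.13)/2 = 0.25, v̄ = (0.246+0.114)/2 = 0.18 → q = 4.3×0.25×0.18 = 0.1935 m³/s
Q = Σ q = 1.616 m³/s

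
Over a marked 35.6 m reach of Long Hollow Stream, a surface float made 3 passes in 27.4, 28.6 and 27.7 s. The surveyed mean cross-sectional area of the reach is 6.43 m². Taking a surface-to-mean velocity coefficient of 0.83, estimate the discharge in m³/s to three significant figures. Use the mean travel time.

6.81 m³/s

t̄ = (27.4 + 28.6 + 27.7) / 3 = 27.9 s
v_surface = L / t̄ = 35.6 / 27.9 = 1.276 m/s
v_mean = 0.83 × 1.276 = 1.059 m/s
Q = A × v_mean = 6.43 × 1.059 = 6.810 m³/s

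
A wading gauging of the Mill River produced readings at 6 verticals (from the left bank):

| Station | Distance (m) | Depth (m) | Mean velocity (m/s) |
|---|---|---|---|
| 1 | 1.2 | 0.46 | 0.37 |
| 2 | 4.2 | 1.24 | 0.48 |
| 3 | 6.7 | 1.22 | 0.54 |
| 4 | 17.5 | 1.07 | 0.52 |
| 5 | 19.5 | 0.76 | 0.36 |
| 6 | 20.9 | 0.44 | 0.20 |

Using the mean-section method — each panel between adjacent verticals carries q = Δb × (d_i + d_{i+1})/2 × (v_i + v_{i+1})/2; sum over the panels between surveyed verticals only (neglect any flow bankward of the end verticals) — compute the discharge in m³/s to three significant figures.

Panel 1-2: Δb = 3 m, d̄ = (0.46+1.24)/2 = 0.85, v̄ = (0.37+0.48)/2 = 0.425 → q = 3×0.85×0.425 = 1.084 m³/s
Panel 2-3: Δb = 2.5 m, d̄ = (1.24+1.22)/2 = 1.23, v̄ = (0.48+0.54)/2 = 0.51 → q = 2.5×1.23×0.51 = 1.568 m³/s
Panel 3-4: Δb = 10.8 m, d̄ = (1.22+1.07)/2 = 1.145, v̄ = (0.54+0.52)/2 = 0.53 → q = 10.8×1.145×0.53 = 6.554 m³/s
Panel 4-5: Δb = 2 m, d̄ = (1.07+0.76)/2 = 0.915, v̄ = (0.52+0.36)/2 = 0.44 → q = 2×0.915×0.44 = 0.8052 m³/s
Panel 5-6: Δb = 1.4 m, d̄ = (0.76+0.44)/2 = 0.6, v̄ = (0.36+0.20)/2 = 0.28 → q = 1.4×0.6×0.28 = 0.2352 m³/s
Q = Σ q = 10.25 m³/s

10.2 m³/s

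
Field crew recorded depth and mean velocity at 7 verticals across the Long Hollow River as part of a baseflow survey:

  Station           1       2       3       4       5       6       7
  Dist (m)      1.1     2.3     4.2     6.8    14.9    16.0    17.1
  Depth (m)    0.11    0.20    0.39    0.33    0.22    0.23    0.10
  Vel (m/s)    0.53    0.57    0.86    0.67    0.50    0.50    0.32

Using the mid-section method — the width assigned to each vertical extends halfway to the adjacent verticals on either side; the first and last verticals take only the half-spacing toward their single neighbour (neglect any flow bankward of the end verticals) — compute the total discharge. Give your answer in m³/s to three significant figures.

w_1 = (2.3 − 1.1)/2 = 0.6 m; q_1 = 0.53 × 0.11 × 0.6 = 0.03498 m³/s
w_2 = (4.2 − 1.1)/2 = 1.55 m; q_2 = 0.57 × 0.20 × 1.55 = 0.1767 m³/s
w_3 = (6.8 − 2.3)/2 = 2.25 m; q_3 = 0.86 × 0.39 × 2.25 = 0.7547 m³/s
w_4 = (14.9 − 4.2)/2 = 5.35 m; q_4 = 0.67 × 0.33 × 5.35 = 1.183 m³/s
w_5 = (16.0 − 6.8)/2 = 4.6 m; q_5 = 0.50 × 0.22 × 4.6 = 0.5060 m³/s
w_6 = (17.1 − 14.9)/2 = 1.1 m; q_6 = 0.50 × 0.23 × 1.1 = 0.1265 m³/s
w_7 = (17.1 − 16.0)/2 = 0.55 m; q_7 = 0.32 × 0.10 × 0.55 = 0.01760 m³/s
Q = Σ qᵢ = 2.799 m³/s

2.80 m³/s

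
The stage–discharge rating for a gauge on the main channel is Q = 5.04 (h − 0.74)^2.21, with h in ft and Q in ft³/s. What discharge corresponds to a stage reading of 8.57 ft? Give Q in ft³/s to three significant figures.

Q = 5.04 × (8.57 − 0.74)^2.21 = 5.04 × 7.83^2.21 = 476.0 ft³/s

476 ft³/s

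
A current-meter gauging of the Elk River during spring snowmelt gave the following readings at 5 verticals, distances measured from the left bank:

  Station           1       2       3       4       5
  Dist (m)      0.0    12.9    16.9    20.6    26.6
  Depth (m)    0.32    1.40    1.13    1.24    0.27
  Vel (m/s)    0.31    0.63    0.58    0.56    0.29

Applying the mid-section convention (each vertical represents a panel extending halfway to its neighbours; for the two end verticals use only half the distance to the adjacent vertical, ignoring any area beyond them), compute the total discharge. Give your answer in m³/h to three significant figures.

51200 m³/h

w_1 = (12.9 − 0.0)/2 = 6.45 m; q_1 = 0.31 × 0.32 × 6.45 = 0.6398 m³/s
w_2 = (16.9 − 0.0)/2 = 8.45 m; q_2 = 0.63 × 1.40 × 8.45 = 7.453 m³/s
w_3 = (20.6 − 12.9)/2 = 3.85 m; q_3 = 0.58 × 1.13 × 3.85 = 2.523 m³/s
w_4 = (26.6 − 16.9)/2 = 4.85 m; q_4 = 0.56 × 1.24 × 4.85 = 3.368 m³/s
w_5 = (26.6 − 20.6)/2 = 3 m; q_5 = 0.29 × 0.27 × 3 = 0.2349 m³/s
Q = Σ qᵢ = 14.22 m³/s
= 14.22 × 3600 = 51190 m³/h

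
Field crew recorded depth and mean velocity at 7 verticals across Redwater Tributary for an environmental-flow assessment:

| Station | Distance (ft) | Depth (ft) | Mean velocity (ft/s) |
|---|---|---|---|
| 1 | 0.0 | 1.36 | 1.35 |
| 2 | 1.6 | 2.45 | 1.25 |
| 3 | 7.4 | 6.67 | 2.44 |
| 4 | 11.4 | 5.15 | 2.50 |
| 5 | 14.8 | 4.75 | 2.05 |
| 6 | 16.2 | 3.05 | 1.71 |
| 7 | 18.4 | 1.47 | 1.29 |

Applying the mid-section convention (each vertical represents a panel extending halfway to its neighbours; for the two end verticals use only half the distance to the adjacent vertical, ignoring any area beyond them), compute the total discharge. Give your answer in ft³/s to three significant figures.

175 ft³/s

w_1 = (1.6 − 0.0)/2 = 0.8 ft; q_1 = 1.35 × 1.36 × 0.8 = 1.469 ft³/s
w_2 = (7.4 − 0.0)/2 = 3.7 ft; q_2 = 1.25 × 2.45 × 3.7 = 11.33 ft³/s
w_3 = (11.4 − 1.6)/2 = 4.9 ft; q_3 = 2.44 × 6.67 × 4.9 = 79.75 ft³/s
w_4 = (14.8 − 7.4)/2 = 3.7 ft; q_4 = 2.50 × 5.15 × 3.7 = 47.64 ft³/s
w_5 = (16.2 − 11.4)/2 = 2.4 ft; q_5 = 2.05 × 4.75 × 2.4 = 23.37 ft³/s
w_6 = (18.4 − 14.8)/2 = 1.8 ft; q_6 = 1.71 × 3.05 × 1.8 = 9.388 ft³/s
w_7 = (18.4 − 16.2)/2 = 1.1 ft; q_7 = 1.29 × 1.47 × 1.1 = 2.086 ft³/s
Q = Σ qᵢ = 175.0 ft³/s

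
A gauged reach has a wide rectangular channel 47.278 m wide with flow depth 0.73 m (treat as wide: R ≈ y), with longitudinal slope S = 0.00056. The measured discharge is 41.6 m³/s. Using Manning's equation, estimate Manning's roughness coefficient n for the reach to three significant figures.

0.0159

A = b·y = 47.278 × 0.73 = 34.51 m²
Wide channel: R ≈ y = 0.73 m
n = (1/Q)·A·R^(2/3)·S^(1/2) = (1/41.6) × 34.51 × 0.8107 × 0.02366 = 0.01592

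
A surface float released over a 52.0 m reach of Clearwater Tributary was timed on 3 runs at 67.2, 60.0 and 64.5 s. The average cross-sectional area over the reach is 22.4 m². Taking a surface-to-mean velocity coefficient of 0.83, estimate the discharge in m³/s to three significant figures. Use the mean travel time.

15.1 m³/s

t̄ = (67.2 + 60.0 + 64.5) / 3 = 63.9 s
v_surface = L / t̄ = 52.0 / 63.9 = 0.8138 m/s
v_mean = 0.83 × 0.8138 = 0.6754 m/s
Q = A × v_mean = 22.4 × 0.6754 = 15.13 m³/s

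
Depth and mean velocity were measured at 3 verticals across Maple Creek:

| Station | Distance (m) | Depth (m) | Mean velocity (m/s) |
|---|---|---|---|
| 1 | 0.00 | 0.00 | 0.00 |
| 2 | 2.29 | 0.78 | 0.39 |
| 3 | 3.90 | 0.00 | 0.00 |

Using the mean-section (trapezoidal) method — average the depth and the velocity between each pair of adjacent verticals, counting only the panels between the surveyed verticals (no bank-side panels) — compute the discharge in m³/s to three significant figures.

Panel 1-2: Δb = 2.29 m, d̄ = (0.00+0.78)/2 = 0.39, v̄ = (0.00+0.39)/2 = 0.195 → q = 2.29×0.39×0.195 = 0.1742 m³/s
Panel 2-3: Δb = 1.61 m, d̄ = (0.78+0.00)/2 = 0.39, v̄ = (0.39+0.00)/2 = 0.195 → q = 1.61×0.39×0.195 = 0.1224 m³/s
Q = Σ q = 0.2966 m³/s

0.297 m³/s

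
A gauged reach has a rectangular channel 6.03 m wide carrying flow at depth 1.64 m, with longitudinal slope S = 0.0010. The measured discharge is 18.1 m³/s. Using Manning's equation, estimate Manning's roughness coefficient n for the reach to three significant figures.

A = b·y = 6.03 × 1.64 = 9.889 m²
P = b + 2y = 6.03 + 2×1.64 = 9.310 m
R = A/P = 9.889/9.310 = 1.062 m
n = (1/Q)·A·R^(2/3)·S^(1/2) = (1/18.1) × 9.889 × 1.041 × 0.03162 = 0.01799

0.0180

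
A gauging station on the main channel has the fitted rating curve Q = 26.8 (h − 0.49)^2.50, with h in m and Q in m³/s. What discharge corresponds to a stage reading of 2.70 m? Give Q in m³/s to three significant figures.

195 m³/s

Q = 26.8 × (2.70 − 0.49)^2.50 = 26.8 × 2.21^2.50 = 194.6 m³/s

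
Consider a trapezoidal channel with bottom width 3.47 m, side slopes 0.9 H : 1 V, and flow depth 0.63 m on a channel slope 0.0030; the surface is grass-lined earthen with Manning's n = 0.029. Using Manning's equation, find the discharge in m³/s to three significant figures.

A = (b + z·y)·y = (3.47 + 0.9×0.63)×0.63 = 2.543 m²
P = b + 2y√(1+z²) = 3.47 + 2×0.63×√(1+0.9²) = 5.165 m
R = A/P = 2.543/5.165 = 0.4924 m
Q = (1/n)·A·R^(2/3)·S^(1/2) = (1/0.029) × 2.543 × 0.4924^(2/3) × 0.0030^(1/2) = 2.995 m³/s

3.00 m³/s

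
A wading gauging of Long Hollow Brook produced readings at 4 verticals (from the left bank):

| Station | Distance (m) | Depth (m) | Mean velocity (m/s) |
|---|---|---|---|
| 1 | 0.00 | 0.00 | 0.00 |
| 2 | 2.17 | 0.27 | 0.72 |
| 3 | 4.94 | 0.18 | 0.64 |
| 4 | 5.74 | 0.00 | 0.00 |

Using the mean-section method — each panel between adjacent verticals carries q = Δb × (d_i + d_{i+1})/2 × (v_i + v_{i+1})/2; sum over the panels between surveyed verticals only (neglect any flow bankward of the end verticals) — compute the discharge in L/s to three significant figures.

Panel 1-2: Δb = 2.17 m, d̄ = (0.00+0.27)/2 = 0.135, v̄ = (0.00+0.72)/2 = 0.36 → q = 2.17×0.135×0.36 = 0.1055 m³/s
Panel 2-3: Δb = 2.77 m, d̄ = (0.27+0.18)/2 = 0.225, v̄ = (0.72+0.64)/2 = 0.68 → q = 2.77×0.225×0.68 = 0.4238 m³/s
Panel 3-4: Δb = 0.8 m, d̄ = (0.18+0.00)/2 = 0.09, v̄ = (0.64+0.00)/2 = 0.32 → q = 0.8×0.09×0.32 = 0.02304 m³/s
Q = Σ q = 0.5523 m³/s
= 0.5523 × 1000 = 552.3 L/s

552 L/s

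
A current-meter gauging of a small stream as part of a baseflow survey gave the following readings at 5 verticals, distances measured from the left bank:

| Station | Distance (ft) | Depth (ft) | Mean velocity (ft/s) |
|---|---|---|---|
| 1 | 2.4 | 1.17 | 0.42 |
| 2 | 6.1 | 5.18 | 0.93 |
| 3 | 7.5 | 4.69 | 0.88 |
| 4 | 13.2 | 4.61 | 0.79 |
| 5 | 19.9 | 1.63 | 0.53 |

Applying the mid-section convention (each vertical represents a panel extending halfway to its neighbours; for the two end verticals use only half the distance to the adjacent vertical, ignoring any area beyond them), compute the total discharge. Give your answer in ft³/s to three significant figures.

53.3 ft³/s

w_1 = (6.1 − 2.4)/2 = 1.85 ft; q_1 = 0.42 × 1.17 × 1.85 = 0.9091 ft³/s
w_2 = (7.5 − 2.4)/2 = 2.55 ft; q_2 = 0.93 × 5.18 × 2.55 = 12.28 ft³/s
w_3 = (13.2 − 6.1)/2 = 3.55 ft; q_3 = 0.88 × 4.69 × 3.55 = 14.65 ft³/s
w_4 = (19.9 − 7.5)/2 = 6.2 ft; q_4 = 0.79 × 4.61 × 6.2 = 22.58 ft³/s
w_5 = (19.9 − 13.2)/2 = 3.35 ft; q_5 = 0.53 × 1.63 × 3.35 = 2.894 ft³/s
Q = Σ qᵢ = 53.32 ft³/s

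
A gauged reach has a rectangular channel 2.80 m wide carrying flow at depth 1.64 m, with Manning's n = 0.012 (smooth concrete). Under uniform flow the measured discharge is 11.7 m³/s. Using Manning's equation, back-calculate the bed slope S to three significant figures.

0.00136

A = b·y = 2.80 × 1.64 = 4.592 m²
P = b + 2y = 2.80 + 2×1.64 = 6.080 m
R = A/P = 4.592/6.080 = 0.7553 m
S = (Q·n / (1·A·R^(2/3)))² = (11.7×0.012 / (1×4.592×0.8293))² = 0.001359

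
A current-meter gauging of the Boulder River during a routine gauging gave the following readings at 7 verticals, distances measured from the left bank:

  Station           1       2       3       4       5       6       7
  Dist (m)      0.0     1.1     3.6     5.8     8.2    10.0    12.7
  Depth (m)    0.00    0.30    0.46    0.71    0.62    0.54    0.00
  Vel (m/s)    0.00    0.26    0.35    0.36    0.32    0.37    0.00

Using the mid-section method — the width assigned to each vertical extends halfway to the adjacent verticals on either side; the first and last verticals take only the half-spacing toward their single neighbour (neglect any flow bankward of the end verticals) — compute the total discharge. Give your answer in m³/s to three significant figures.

w_2 = (3.6 − 0.0)/2 = 1.8 m; q_2 = 0.26 × 0.30 × 1.8 = 0.1404 m³/s
w_3 = (5.8 − 1.1)/2 = 2.35 m; q_3 = 0.35 × 0.46 × 2.35 = 0.3784 m³/s
w_4 = (8.2 − 3.6)/2 = 2.3 m; q_4 = 0.36 × 0.71 × 2.3 = 0.5879 m³/s
w_5 = (10.0 − 5.8)/2 = 2.1 m; q_5 = 0.32 × 0.62 × 2.1 = 0.4166 m³/s
w_6 = (12.7 − 8.2)/2 = 2.25 m; q_6 = 0.37 × 0.54 × 2.25 = 0.4496 m³/s
Stations 1, 7 contribute zero (depth or velocity is 0).
Q = Σ qᵢ = 1.973 m³/s

1.97 m³/s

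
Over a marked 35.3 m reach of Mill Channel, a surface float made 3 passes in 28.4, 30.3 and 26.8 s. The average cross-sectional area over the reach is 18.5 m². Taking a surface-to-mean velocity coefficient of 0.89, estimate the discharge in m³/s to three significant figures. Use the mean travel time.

20.4 m³/s

t̄ = (28.4 + 30.3 + 26.8) / 3 = 28.5 s
v_surface = L / t̄ = 35.3 / 28.5 = 1.239 m/s
v_mean = 0.89 × 1.239 = 1.102 m/s
Q = A × v_mean = 18.5 × 1.102 = 20.39 m³/s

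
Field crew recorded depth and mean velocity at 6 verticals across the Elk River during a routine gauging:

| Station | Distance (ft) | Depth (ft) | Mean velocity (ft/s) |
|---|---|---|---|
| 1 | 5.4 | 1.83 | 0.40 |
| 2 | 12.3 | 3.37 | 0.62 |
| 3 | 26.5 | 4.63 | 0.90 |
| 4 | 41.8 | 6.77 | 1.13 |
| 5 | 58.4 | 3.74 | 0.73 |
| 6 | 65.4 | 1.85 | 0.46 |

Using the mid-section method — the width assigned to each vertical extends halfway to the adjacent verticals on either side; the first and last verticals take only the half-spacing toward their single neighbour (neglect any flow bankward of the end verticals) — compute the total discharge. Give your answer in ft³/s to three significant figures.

243 ft³/s

w_1 = (12.3 − 5.4)/2 = 3.45 ft; q_1 = 0.40 × 1.83 × 3.45 = 2.525 ft³/s
w_2 = (26.5 − 5.4)/2 = 10.55 ft; q_2 = 0.62 × 3.37 × 10.55 = 22.04 ft³/s
w_3 = (41.8 − 12.3)/2 = 14.75 ft; q_3 = 0.90 × 4.63 × 14.75 = 61.46 ft³/s
w_4 = (58.4 − 26.5)/2 = 15.95 ft; q_4 = 1.13 × 6.77 × 15.95 = 122.0 ft³/s
w_5 = (65.4 − 41.8)/2 = 11.8 ft; q_5 = 0.73 × 3.74 × 11.8 = 32.22 ft³/s
w_6 = (65.4 − 58.4)/2 = 3.5 ft; q_6 = 0.46 × 1.85 × 3.5 = 2.979 ft³/s
Q = Σ qᵢ = 243.2 ft³/s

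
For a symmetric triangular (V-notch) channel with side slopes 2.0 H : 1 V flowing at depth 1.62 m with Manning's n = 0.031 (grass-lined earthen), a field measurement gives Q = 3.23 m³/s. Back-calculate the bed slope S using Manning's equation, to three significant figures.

A = z·y² = 2.0×1.62² = 5.249 m²
P = 2y√(1+z²) = 2×1.62×√(1+2.0²) = 7.245 m
R = A/P = 5.249/7.245 = 0.7245 m
S = (Q·n / (1·A·R^(2/3)))² = (3.23×0.031 / (1×5.249×0.8067))² = 0.0005593

0.000559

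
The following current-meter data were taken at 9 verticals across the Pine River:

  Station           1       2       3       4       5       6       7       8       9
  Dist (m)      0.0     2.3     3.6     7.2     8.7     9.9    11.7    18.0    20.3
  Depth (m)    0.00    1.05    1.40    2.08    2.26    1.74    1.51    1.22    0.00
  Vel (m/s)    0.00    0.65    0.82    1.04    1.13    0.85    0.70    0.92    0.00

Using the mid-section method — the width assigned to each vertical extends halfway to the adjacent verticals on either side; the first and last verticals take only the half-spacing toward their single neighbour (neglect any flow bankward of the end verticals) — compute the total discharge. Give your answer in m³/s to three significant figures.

w_2 = (3.6 − 0.0)/2 = 1.8 m; q_2 = 0.65 × 1.05 × 1.8 = 1.229 m³/s
w_3 = (7.2 − 2.3)/2 = 2.45 m; q_3 = 0.82 × 1.40 × 2.45 = 2.813 m³/s
w_4 = (8.7 − 3.6)/2 = 2.55 m; q_4 = 1.04 × 2.08 × 2.55 = 5.516 m³/s
w_5 = (9.9 − 7.2)/2 = 1.35 m; q_5 = 1.13 × 2.26 × 1.35 = 3.448 m³/s
w_6 = (11.7 − 8.7)/2 = 1.5 m; q_6 = 0.85 × 1.74 × 1.5 = 2.219 m³/s
w_7 = (18.0 − 9.9)/2 = 4.05 m; q_7 = 0.70 × 1.51 × 4.05 = 4.281 m³/s
w_8 = (20.3 − 11.7)/2 = 4.3 m; q_8 = 0.92 × 1.22 × 4.3 = 4.826 m³/s
Stations 1, 9 contribute zero (depth or velocity is 0).
Q = Σ qᵢ = 24.33 m³/s

24.3 m³/s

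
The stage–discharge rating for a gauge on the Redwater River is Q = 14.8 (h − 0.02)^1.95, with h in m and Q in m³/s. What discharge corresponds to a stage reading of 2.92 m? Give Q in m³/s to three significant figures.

118 m³/s

Q = 14.8 × (2.92 − 0.02)^1.95 = 14.8 × 2.9^1.95 = 118.0 m³/s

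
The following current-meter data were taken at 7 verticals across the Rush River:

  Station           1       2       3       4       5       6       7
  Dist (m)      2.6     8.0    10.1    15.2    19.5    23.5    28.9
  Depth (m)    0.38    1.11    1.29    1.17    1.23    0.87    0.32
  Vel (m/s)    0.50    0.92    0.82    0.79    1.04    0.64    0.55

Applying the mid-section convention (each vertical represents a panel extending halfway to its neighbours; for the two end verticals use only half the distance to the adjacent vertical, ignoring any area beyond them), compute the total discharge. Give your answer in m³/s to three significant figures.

20.9 m³/s

w_1 = (8.0 − 2.6)/2 = 2.7 m; q_1 = 0.50 × 0.38 × 2.7 = 0.5130 m³/s
w_2 = (10.1 − 2.6)/2 = 3.75 m; q_2 = 0.92 × 1.11 × 3.75 = 3.830 m³/s
w_3 = (15.2 − 8.0)/2 = 3.6 m; q_3 = 0.82 × 1.29 × 3.6 = 3.808 m³/s
w_4 = (19.5 − 10.1)/2 = 4.7 m; q_4 = 0.79 × 1.17 × 4.7 = 4.344 m³/s
w_5 = (23.5 − 15.2)/2 = 4.15 m; q_5 = 1.04 × 1.23 × 4.15 = 5.309 m³/s
w_6 = (28.9 − 19.5)/2 = 4.7 m; q_6 = 0.64 × 0.87 × 4.7 = 2.617 m³/s
w_7 = (28.9 − 23.5)/2 = 2.7 m; q_7 = 0.55 × 0.32 × 2.7 = 0.4752 m³/s
Q = Σ qᵢ = 20.90 m³/s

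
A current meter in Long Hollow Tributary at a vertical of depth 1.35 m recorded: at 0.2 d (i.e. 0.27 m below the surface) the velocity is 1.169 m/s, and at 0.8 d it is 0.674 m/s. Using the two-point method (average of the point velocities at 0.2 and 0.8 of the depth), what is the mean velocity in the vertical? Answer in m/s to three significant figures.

v̄ = (1.169 + 0.674) / 2 = 0.9215 m/s

0.922 m/s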